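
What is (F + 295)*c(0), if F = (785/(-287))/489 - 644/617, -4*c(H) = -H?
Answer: 0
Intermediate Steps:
c(H) = H/4 (c(H) = -(-1)*H/4 = H/4)
F = -90865237/86591631 (F = (785*(-1/287))*(1/489) - 644*1/617 = -785/287*1/489 - 644/617 = -785/140343 - 644/617 = -90865237/86591631 ≈ -1.0494)
(F + 295)*c(0) = (-90865237/86591631 + 295)*((¼)*0) = (25453665908/86591631)*0 = 0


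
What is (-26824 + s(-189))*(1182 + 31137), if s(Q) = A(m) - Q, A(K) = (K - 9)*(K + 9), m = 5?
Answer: -862626429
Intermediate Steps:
A(K) = (-9 + K)*(9 + K)
s(Q) = -56 - Q (s(Q) = (-81 + 5²) - Q = (-81 + 25) - Q = -56 - Q)
(-26824 + s(-189))*(1182 + 31137) = (-26824 + (-56 - 1*(-189)))*(1182 + 31137) = (-26824 + (-56 + 189))*32319 = (-26824 + 133)*32319 = -26691*32319 = -862626429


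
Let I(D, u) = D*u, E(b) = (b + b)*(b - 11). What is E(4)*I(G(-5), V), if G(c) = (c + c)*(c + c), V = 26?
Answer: -145600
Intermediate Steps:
G(c) = 4*c**2 (G(c) = (2*c)*(2*c) = 4*c**2)
E(b) = 2*b*(-11 + b) (E(b) = (2*b)*(-11 + b) = 2*b*(-11 + b))
E(4)*I(G(-5), V) = (2*4*(-11 + 4))*((4*(-5)**2)*26) = (2*4*(-7))*((4*25)*26) = -5600*26 = -56*2600 = -145600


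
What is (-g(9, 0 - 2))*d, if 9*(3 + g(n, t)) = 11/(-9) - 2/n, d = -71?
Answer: -18176/81 ≈ -224.40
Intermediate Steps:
g(n, t) = -254/81 - 2/(9*n) (g(n, t) = -3 + (11/(-9) - 2/n)/9 = -3 + (11*(-1/9) - 2/n)/9 = -3 + (-11/9 - 2/n)/9 = -3 + (-11/81 - 2/(9*n)) = -254/81 - 2/(9*n))
(-g(9, 0 - 2))*d = -2*(-9 - 127*9)/(81*9)*(-71) = -2*(-9 - 1143)/(81*9)*(-71) = -2*(-1152)/(81*9)*(-71) = -1*(-256/81)*(-71) = (256/81)*(-71) = -18176/81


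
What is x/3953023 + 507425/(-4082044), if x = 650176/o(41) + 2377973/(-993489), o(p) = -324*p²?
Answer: -90447988447741614480137/727614865594920870839916 ≈ -0.12431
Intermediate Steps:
x = -161757619223/45091485243 (x = 650176/((-324*41²)) + 2377973/(-993489) = 650176/((-324*1681)) + 2377973*(-1/993489) = 650176/(-544644) - 2377973/993489 = 650176*(-1/544644) - 2377973/993489 = -162544/136161 - 2377973/993489 = -161757619223/45091485243 ≈ -3.5873)
x/3953023 + 507425/(-4082044) = -161757619223/45091485243/3953023 + 507425/(-4082044) = -161757619223/45091485243*1/3953023 + 507425*(-1/4082044) = -161757619223/178247678269739589 - 507425/4082044 = -90447988447741614480137/727614865594920870839916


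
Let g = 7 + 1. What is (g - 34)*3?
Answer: -78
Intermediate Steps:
g = 8
(g - 34)*3 = (8 - 34)*3 = -26*3 = -78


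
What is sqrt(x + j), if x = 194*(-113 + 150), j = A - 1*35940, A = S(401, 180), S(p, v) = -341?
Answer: I*sqrt(29103) ≈ 170.6*I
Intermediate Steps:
A = -341
j = -36281 (j = -341 - 1*35940 = -341 - 35940 = -36281)
x = 7178 (x = 194*37 = 7178)
sqrt(x + j) = sqrt(7178 - 36281) = sqrt(-29103) = I*sqrt(29103)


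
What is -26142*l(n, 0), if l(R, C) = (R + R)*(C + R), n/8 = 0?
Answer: 0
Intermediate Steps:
n = 0 (n = 8*0 = 0)
l(R, C) = 2*R*(C + R) (l(R, C) = (2*R)*(C + R) = 2*R*(C + R))
-26142*l(n, 0) = -52284*0*(0 + 0) = -52284*0*0 = -26142*0 = 0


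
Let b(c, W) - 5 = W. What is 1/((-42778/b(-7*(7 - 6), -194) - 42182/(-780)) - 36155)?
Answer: -24570/881438477 ≈ -2.7875e-5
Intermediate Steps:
b(c, W) = 5 + W
1/((-42778/b(-7*(7 - 6), -194) - 42182/(-780)) - 36155) = 1/((-42778/(5 - 194) - 42182/(-780)) - 36155) = 1/((-42778/(-189) - 42182*(-1/780)) - 36155) = 1/((-42778*(-1/189) + 21091/390) - 36155) = 1/((42778/189 + 21091/390) - 36155) = 1/(6889873/24570 - 36155) = 1/(-881438477/24570) = -24570/881438477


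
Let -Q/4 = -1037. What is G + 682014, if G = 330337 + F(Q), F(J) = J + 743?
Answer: 1017242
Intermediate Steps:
Q = 4148 (Q = -4*(-1037) = 4148)
F(J) = 743 + J
G = 335228 (G = 330337 + (743 + 4148) = 330337 + 4891 = 335228)
G + 682014 = 335228 + 682014 = 1017242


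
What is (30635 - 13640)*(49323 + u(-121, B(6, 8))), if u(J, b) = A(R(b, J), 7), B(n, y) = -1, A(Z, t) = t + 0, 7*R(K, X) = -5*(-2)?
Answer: 838363350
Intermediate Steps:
R(K, X) = 10/7 (R(K, X) = (-5*(-2))/7 = (⅐)*10 = 10/7)
A(Z, t) = t
u(J, b) = 7
(30635 - 13640)*(49323 + u(-121, B(6, 8))) = (30635 - 13640)*(49323 + 7) = 16995*49330 = 838363350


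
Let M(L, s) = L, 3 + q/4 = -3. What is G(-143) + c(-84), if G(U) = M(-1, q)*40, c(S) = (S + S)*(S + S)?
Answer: 28184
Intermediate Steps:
q = -24 (q = -12 + 4*(-3) = -12 - 12 = -24)
c(S) = 4*S² (c(S) = (2*S)*(2*S) = 4*S²)
G(U) = -40 (G(U) = -1*40 = -40)
G(-143) + c(-84) = -40 + 4*(-84)² = -40 + 4*7056 = -40 + 28224 = 28184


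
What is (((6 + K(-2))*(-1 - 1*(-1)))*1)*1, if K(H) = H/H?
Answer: 0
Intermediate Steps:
K(H) = 1
(((6 + K(-2))*(-1 - 1*(-1)))*1)*1 = (((6 + 1)*(-1 - 1*(-1)))*1)*1 = ((7*(-1 + 1))*1)*1 = ((7*0)*1)*1 = (0*1)*1 = 0*1 = 0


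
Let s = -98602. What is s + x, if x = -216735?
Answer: -315337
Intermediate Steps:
s + x = -98602 - 216735 = -315337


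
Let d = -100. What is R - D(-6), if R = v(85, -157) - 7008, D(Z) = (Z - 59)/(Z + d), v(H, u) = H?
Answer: -733903/106 ≈ -6923.6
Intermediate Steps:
D(Z) = (-59 + Z)/(-100 + Z) (D(Z) = (Z - 59)/(Z - 100) = (-59 + Z)/(-100 + Z))
R = -6923 (R = 85 - 7008 = -6923)
R - D(-6) = -6923 - (-59 - 6)/(-100 - 6) = -6923 - (-65)/(-106) = -6923 - (-1)*(-65)/106 = -6923 - 1*65/106 = -6923 - 65/106 = -733903/106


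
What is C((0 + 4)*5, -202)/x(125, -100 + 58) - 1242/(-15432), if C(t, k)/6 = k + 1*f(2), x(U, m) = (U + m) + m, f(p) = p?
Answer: -3077913/105452 ≈ -29.188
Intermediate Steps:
x(U, m) = U + 2*m
C(t, k) = 12 + 6*k (C(t, k) = 6*(k + 1*2) = 6*(k + 2) = 6*(2 + k) = 12 + 6*k)
C((0 + 4)*5, -202)/x(125, -100 + 58) - 1242/(-15432) = (12 + 6*(-202))/(125 + 2*(-100 + 58)) - 1242/(-15432) = (12 - 1212)/(125 + 2*(-42)) - 1242*(-1/15432) = -1200/(125 - 84) + 207/2572 = -1200/41 + 207/2572 = -3077913/105452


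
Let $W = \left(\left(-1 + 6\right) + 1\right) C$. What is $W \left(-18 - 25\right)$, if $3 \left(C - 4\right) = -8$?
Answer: $-344$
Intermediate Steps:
$C = \frac{4}{3}$ ($C = 4 + \frac{1}{3} \left(-8\right) = 4 - \frac{8}{3} = \frac{4}{3} \approx 1.3333$)
$W = 8$ ($W = \left(\left(-1 + 6\right) + 1\right) \frac{4}{3} = \left(5 + 1\right) \frac{4}{3} = 6 \cdot \frac{4}{3} = 8$)
$W \left(-18 - 25\right) = 8 \left(-18 - 25\right) = 8 \left(-43\right) = -344$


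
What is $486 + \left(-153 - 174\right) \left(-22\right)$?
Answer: $7680$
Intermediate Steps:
$486 + \left(-153 - 174\right) \left(-22\right) = 486 - -7194 = 486 + 7194 = 7680$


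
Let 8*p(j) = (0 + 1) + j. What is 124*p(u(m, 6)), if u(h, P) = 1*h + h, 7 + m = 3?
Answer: -217/2 ≈ -108.50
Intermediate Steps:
m = -4 (m = -7 + 3 = -4)
u(h, P) = 2*h (u(h, P) = h + h = 2*h)
p(j) = ⅛ + j/8 (p(j) = ((0 + 1) + j)/8 = (1 + j)/8 = ⅛ + j/8)
124*p(u(m, 6)) = 124*(⅛ + (2*(-4))/8) = 124*(⅛ + (⅛)*(-8)) = 124*(⅛ - 1) = 124*(-7/8) = -217/2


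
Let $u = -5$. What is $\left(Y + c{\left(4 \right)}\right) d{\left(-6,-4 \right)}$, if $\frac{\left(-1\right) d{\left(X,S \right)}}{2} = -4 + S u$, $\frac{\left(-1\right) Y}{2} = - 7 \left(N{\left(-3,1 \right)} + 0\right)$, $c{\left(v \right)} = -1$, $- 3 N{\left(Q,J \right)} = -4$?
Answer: $- \frac{1696}{3} \approx -565.33$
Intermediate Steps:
$N{\left(Q,J \right)} = \frac{4}{3}$ ($N{\left(Q,J \right)} = \left(- \frac{1}{3}\right) \left(-4\right) = \frac{4}{3}$)
$Y = \frac{56}{3}$ ($Y = - 2 \left(- 7 \left(\frac{4}{3} + 0\right)\right) = - 2 \left(\left(-7\right) \frac{4}{3}\right) = \left(-2\right) \left(- \frac{28}{3}\right) = \frac{56}{3} \approx 18.667$)
$d{\left(X,S \right)} = 8 + 10 S$ ($d{\left(X,S \right)} = - 2 \left(-4 + S \left(-5\right)\right) = - 2 \left(-4 - 5 S\right) = 8 + 10 S$)
$\left(Y + c{\left(4 \right)}\right) d{\left(-6,-4 \right)} = \left(\frac{56}{3} - 1\right) \left(8 + 10 \left(-4\right)\right) = \frac{53 \left(8 - 40\right)}{3} = \frac{53}{3} \left(-32\right) = - \frac{1696}{3}$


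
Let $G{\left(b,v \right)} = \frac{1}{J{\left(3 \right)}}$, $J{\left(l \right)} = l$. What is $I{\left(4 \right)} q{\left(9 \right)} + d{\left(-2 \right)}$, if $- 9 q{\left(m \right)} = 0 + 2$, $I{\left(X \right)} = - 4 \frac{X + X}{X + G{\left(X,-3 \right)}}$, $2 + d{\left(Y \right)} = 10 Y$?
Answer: $- \frac{794}{39} \approx -20.359$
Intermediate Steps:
$G{\left(b,v \right)} = \frac{1}{3}$
$d{\left(Y \right)} = -2 + 10 Y$
$I{\left(X \right)} = - \frac{8 X}{\frac{1}{3} + X}$ ($I{\left(X \right)} = - 4 \frac{X + X}{X + \frac{1}{3}} = - 4 \frac{2 X}{\frac{1}{3} + X} = - \frac{8 X}{\frac{1}{3} + X}$)
$q{\left(m \right)} = - \frac{2}{9}$ ($q{\left(m \right)} = - \frac{0 + 2}{9} = \left(- \frac{1}{9}\right) 2 = - \frac{2}{9}$)
$I{\left(4 \right)} q{\left(9 \right)} + d{\left(-2 \right)} = \left(-24\right) 4 \frac{1}{1 + 3 \cdot 4} \left(- \frac{2}{9}\right) + \left(-2 + 10 \left(-2\right)\right) = \left(-24\right) 4 \frac{1}{1 + 12} \left(- \frac{2}{9}\right) - 22 = \left(-24\right) 4 \cdot \frac{1}{13} \left(- \frac{2}{9}\right) - 22 = \left(- \frac{96}{13}\right) \left(- \frac{2}{9}\right) - 22 = \frac{64}{39} - 22 = - \frac{794}{39}$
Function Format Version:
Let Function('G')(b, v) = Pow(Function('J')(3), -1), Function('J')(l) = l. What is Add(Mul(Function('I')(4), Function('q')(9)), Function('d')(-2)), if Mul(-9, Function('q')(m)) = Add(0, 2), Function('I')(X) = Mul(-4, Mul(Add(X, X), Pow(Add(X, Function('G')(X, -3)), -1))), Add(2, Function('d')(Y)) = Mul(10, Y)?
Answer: Rational(-794, 39) ≈ -20.359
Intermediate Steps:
Function('G')(b, v) = Rational(1, 3) (Function('G')(b, v) = Pow(3, -1) = Rational(1, 3))
Function('d')(Y) = Add(-2, Mul(10, Y))
Function('I')(X) = Mul(-8, X, Pow(Add(Rational(1, 3), X), -1)) (Function('I')(X) = Mul(-4, Mul(Add(X, X), Pow(Add(X, Rational(1, 3)), -1))) = Mul(-4, Mul(Mul(2, X), Pow(Add(Rational(1, 3), X), -1))) = Mul(-4, Mul(2, X, Pow(Add(Rational(1, 3), X), -1))) = Mul(-8, X, Pow(Add(Rational(1, 3), X), -1)))
Function('q')(m) = Rational(-2, 9) (Function('q')(m) = Mul(Rational(-1, 9), Add(0, 2)) = Mul(Rational(-1, 9), 2) = Rational(-2, 9))
Add(Mul(Function('I')(4), Function('q')(9)), Function('d')(-2)) = Add(Mul(Mul(-24, 4, Pow(Add(1, Mul(3, 4)), -1)), Rational(-2, 9)), Add(-2, Mul(10, -2))) = Add(Mul(Mul(-24, 4, Pow(Add(1, 12), -1)), Rational(-2, 9)), Add(-2, -20)) = Add(Mul(Mul(-24, 4, Pow(13, -1)), Rational(-2, 9)), -22) = Add(Mul(Mul(-24, 4, Rational(1, 13)), Rational(-2, 9)), -22) = Add(Mul(Rational(-96, 13), Rational(-2, 9)), -22) = Add(Rational(64, 39), -22) = Rational(-794, 39)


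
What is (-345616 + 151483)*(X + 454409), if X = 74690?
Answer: -102715576167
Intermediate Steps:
(-345616 + 151483)*(X + 454409) = (-345616 + 151483)*(74690 + 454409) = -194133*529099 = -102715576167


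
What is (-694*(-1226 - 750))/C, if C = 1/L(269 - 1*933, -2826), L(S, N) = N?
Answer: -3875418144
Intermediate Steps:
C = -1/2826 (C = 1/(-2826) = -1/2826 ≈ -0.00035386)
(-694*(-1226 - 750))/C = (-694*(-1226 - 750))/(-1/2826) = -694*(-1976)*(-2826) = 1371344*(-2826) = -3875418144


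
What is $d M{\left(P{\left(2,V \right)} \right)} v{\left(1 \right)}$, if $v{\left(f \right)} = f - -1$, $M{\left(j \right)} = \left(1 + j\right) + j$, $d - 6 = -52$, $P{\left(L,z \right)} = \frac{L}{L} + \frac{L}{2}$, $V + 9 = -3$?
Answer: $-460$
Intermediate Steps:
$V = -12$ ($V = -9 - 3 = -12$)
$P{\left(L,z \right)} = 1 + \frac{L}{2}$ ($P{\left(L,z \right)} = 1 + L \frac{1}{2} = 1 + \frac{L}{2}$)
$d = -46$ ($d = 6 - 52 = -46$)
$M{\left(j \right)} = 1 + 2 j$
$v{\left(f \right)} = 1 + f$ ($v{\left(f \right)} = f + 1 = 1 + f$)
$d M{\left(P{\left(2,V \right)} \right)} v{\left(1 \right)} = - 46 \left(1 + 2 \left(1 + \frac{1}{2} \cdot 2\right)\right) \left(1 + 1\right) = - 46 \left(1 + 2 \left(1 + 1\right)\right) 2 = - 46 \left(1 + 2 \cdot 2\right) 2 = - 46 \left(1 + 4\right) 2 = \left(-46\right) 5 \cdot 2 = \left(-230\right) 2 = -460$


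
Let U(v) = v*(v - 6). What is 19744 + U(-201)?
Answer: 61351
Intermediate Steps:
U(v) = v*(-6 + v)
19744 + U(-201) = 19744 - 201*(-6 - 201) = 19744 - 201*(-207) = 19744 + 41607 = 61351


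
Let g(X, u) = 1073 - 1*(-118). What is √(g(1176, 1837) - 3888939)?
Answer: 6*I*√107993 ≈ 1971.7*I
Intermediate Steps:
g(X, u) = 1191 (g(X, u) = 1073 + 118 = 1191)
√(g(1176, 1837) - 3888939) = √(1191 - 3888939) = √(-3887748) = 6*I*√107993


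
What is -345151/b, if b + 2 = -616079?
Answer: 345151/616081 ≈ 0.56024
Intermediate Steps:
b = -616081 (b = -2 - 616079 = -616081)
-345151/b = -345151/(-616081) = -345151*(-1/616081) = 345151/616081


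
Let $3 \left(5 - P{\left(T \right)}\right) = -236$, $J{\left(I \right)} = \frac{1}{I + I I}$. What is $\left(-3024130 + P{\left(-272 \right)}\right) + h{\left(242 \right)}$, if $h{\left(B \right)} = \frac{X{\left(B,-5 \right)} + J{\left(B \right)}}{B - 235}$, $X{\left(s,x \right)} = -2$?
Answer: $- \frac{1244824598357}{411642} \approx -3.024 \cdot 10^{6}$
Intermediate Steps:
$J{\left(I \right)} = \frac{1}{I + I^{2}}$
$h{\left(B \right)} = \frac{-2 + \frac{1}{B \left(1 + B\right)}}{-235 + B}$ ($h{\left(B \right)} = \frac{-2 + \frac{1}{B \left(1 + B\right)}}{B - 235} = \frac{-2 + \frac{1}{B \left(1 + B\right)}}{-235 + B}$)
$P{\left(T \right)} = \frac{251}{3}$ ($P{\left(T \right)} = 5 - - \frac{236}{3} = 5 + \frac{236}{3} = \frac{251}{3}$)
$\left(-3024130 + P{\left(-272 \right)}\right) + h{\left(242 \right)} = \left(-3024130 + \frac{251}{3}\right) + \frac{1 - 484 \left(1 + 242\right)}{242 \left(1 + 242\right) \left(-235 + 242\right)} = - \frac{9072139}{3} + \frac{1 - 484 \cdot 243}{242 \cdot 243 \cdot 7} = - \frac{9072139}{3} + \frac{1}{242} \cdot \frac{1}{243} \cdot \frac{1}{7} \left(1 - 117612\right) = - \frac{9072139}{3} + \frac{1}{242} \cdot \frac{1}{243} \cdot \frac{1}{7} \left(-117611\right) = - \frac{9072139}{3} - \frac{117611}{411642} = - \frac{1244824598357}{411642}$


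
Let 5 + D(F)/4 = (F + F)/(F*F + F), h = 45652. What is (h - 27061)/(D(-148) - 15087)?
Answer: -2732877/2220737 ≈ -1.2306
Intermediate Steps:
D(F) = -20 + 8*F/(F + F²) (D(F) = -20 + 4*((F + F)/(F*F + F)) = -20 + 4*((2*F)/(F² + F)) = -20 + 4*((2*F)/(F + F²)) = -20 + 4*(2*F/(F + F²)) = -20 + 8*F/(F + F²))
(h - 27061)/(D(-148) - 15087) = (45652 - 27061)/(4*(-3 - 5*(-148))/(1 - 148) - 15087) = 18591/(4*(-3 + 740)/(-147) - 15087) = 18591/(4*(-1/147)*737 - 15087) = 18591/(-2948/147 - 15087) = 18591/(-2220737/147) = 18591*(-147/2220737) = -2732877/2220737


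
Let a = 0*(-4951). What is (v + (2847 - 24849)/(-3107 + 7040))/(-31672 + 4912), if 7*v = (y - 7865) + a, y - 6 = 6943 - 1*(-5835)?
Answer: -336709/12925080 ≈ -0.026051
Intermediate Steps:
a = 0
y = 12784 (y = 6 + (6943 - 1*(-5835)) = 6 + (6943 + 5835) = 6 + 12778 = 12784)
v = 4919/7 (v = ((12784 - 7865) + 0)/7 = (4919 + 0)/7 = (1/7)*4919 = 4919/7 ≈ 702.71)
(v + (2847 - 24849)/(-3107 + 7040))/(-31672 + 4912) = (4919/7 + (2847 - 24849)/(-3107 + 7040))/(-31672 + 4912) = (4919/7 - 22002/3933)/(-26760) = (4919/7 - 22002*1/3933)*(-1/26760) = (4919/7 - 386/69)*(-1/26760) = (336709/483)*(-1/26760) = -336709/12925080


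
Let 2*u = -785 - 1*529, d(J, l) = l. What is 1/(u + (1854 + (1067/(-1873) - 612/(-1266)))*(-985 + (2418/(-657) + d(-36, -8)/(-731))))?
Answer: -63267653067/116005343075144848 ≈ -5.4539e-7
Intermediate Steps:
u = -657 (u = (-785 - 1*529)/2 = (-785 - 529)/2 = (½)*(-1314) = -657)
1/(u + (1854 + (1067/(-1873) - 612/(-1266)))*(-985 + (2418/(-657) + d(-36, -8)/(-731)))) = 1/(-657 + (1854 + (1067/(-1873) - 612/(-1266)))*(-985 + (2418/(-657) - 8/(-731)))) = 1/(-657 + (1854 + (1067*(-1/1873) - 612*(-1/1266)))*(-985 + (2418*(-1/657) - 8*(-1/731)))) = 1/(-657 + (1854 + (-1067/1873 + 102/211))*(-985 + (-806/219 + 8/731))) = 1/(-657 + (1854 - 34091/395203)*(-985 - 587434/160089)) = 1/(-657 + (732672271/395203)*(-158275099/160089)) = 1/(-657 - 115963776227079829/63267653067) = 1/(-116005343075144848/63267653067) = -63267653067/116005343075144848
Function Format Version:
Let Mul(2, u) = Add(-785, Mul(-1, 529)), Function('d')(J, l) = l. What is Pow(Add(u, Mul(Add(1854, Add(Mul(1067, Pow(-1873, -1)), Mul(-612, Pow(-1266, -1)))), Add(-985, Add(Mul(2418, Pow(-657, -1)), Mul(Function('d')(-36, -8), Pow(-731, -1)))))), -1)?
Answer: Rational(-63267653067, 116005343075144848) ≈ -5.4539e-7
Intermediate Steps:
u = -657 (u = Mul(Rational(1, 2), Add(-785, Mul(-1, 529))) = Mul(Rational(1, 2), Add(-785, -529)) = Mul(Rational(1, 2), -1314) = -657)
Pow(Add(u, Mul(Add(1854, Add(Mul(1067, Pow(-1873, -1)), Mul(-612, Pow(-1266, -1)))), Add(-985, Add(Mul(2418, Pow(-657, -1)), Mul(Function('d')(-36, -8), Pow(-731, -1)))))), -1) = Pow(Add(-657, Mul(Add(1854, Add(Mul(1067, Pow(-1873, -1)), Mul(-612, Pow(-1266, -1)))), Add(-985, Add(Mul(2418, Pow(-657, -1)), Mul(-8, Pow(-731, -1)))))), -1) = Pow(Add(-657, Mul(Add(1854, Add(Mul(1067, Rational(-1, 1873)), Mul(-612, Rational(-1, 1266)))), Add(-985, Add(Mul(2418, Rational(-1, 657)), Mul(-8, Rational(-1, 731)))))), -1) = Pow(Add(-657, Mul(Add(1854, Add(Rational(-1067, 1873), Rational(102, 211))), Add(-985, Add(Rational(-806, 219), Rational(8, 731))))), -1) = Pow(Add(-657, Mul(Add(1854, Rational(-34091, 395203)), Add(-985, Rational(-587434, 160089)))), -1) = Pow(Add(-657, Mul(Rational(732672271, 395203), Rational(-158275099, 160089))), -1) = Pow(Add(-657, Rational(-115963776227079829, 63267653067)), -1) = Pow(Rational(-116005343075144848, 63267653067), -1) = Rational(-63267653067, 116005343075144848)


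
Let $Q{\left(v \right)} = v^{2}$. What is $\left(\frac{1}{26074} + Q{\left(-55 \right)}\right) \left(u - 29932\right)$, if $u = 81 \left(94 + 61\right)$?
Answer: $- \frac{1370590908827}{26074} \approx -5.2565 \cdot 10^{7}$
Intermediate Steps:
$u = 12555$ ($u = 81 \cdot 155 = 12555$)
$\left(\frac{1}{26074} + Q{\left(-55 \right)}\right) \left(u - 29932\right) = \left(\frac{1}{26074} + \left(-55\right)^{2}\right) \left(12555 - 29932\right) = \left(\frac{1}{26074} + 3025\right) \left(-17377\right) = \frac{78873851}{26074} \left(-17377\right) = - \frac{1370590908827}{26074}$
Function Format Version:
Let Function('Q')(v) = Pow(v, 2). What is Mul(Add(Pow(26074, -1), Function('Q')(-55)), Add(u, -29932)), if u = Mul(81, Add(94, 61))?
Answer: Rational(-1370590908827, 26074) ≈ -5.2565e+7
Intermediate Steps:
u = 12555 (u = Mul(81, 155) = 12555)
Mul(Add(Pow(26074, -1), Function('Q')(-55)), Add(u, -29932)) = Mul(Add(Pow(26074, -1), Pow(-55, 2)), Add(12555, -29932)) = Mul(Add(Rational(1, 26074), 3025), -17377) = Mul(Rational(78873851, 26074), -17377) = Rational(-1370590908827, 26074)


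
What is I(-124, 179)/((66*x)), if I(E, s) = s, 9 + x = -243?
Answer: -179/16632 ≈ -0.010762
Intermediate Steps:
x = -252 (x = -9 - 243 = -252)
I(-124, 179)/((66*x)) = 179/((66*(-252))) = 179/(-16632) = 179*(-1/16632) = -179/16632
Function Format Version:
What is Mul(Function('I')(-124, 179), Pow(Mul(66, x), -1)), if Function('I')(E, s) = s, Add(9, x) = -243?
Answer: Rational(-179, 16632) ≈ -0.010762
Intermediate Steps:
x = -252 (x = Add(-9, -243) = -252)
Mul(Function('I')(-124, 179), Pow(Mul(66, x), -1)) = Mul(179, Pow(Mul(66, -252), -1)) = Mul(179, Pow(-16632, -1)) = Mul(179, Rational(-1, 16632)) = Rational(-179, 16632)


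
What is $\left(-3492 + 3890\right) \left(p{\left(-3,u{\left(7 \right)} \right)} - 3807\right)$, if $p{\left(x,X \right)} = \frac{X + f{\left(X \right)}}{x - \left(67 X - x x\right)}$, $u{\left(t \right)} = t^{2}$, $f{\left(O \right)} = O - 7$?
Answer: $- \frac{4965300740}{3277} \approx -1.5152 \cdot 10^{6}$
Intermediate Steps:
$f{\left(O \right)} = -7 + O$
$p{\left(x,X \right)} = \frac{-7 + 2 X}{x + x^{2} - 67 X}$ ($p{\left(x,X \right)} = \frac{X + \left(-7 + X\right)}{x - \left(67 X - x x\right)} = \frac{-7 + 2 X}{x - \left(- x^{2} + 67 X\right)} = \frac{-7 + 2 X}{x + x^{2} - 67 X}$)
$\left(-3492 + 3890\right) \left(p{\left(-3,u{\left(7 \right)} \right)} - 3807\right) = \left(-3492 + 3890\right) \left(\frac{-7 + 2 \cdot 7^{2}}{-3 + \left(-3\right)^{2} - 67 \cdot 7^{2}} - 3807\right) = 398 \left(\frac{-7 + 2 \cdot 49}{-3 + 9 - 3283} - 3807\right) = 398 \left(\frac{-7 + 98}{-3 + 9 - 3283} - 3807\right) = 398 \left(\frac{1}{-3277} \cdot 91 - 3807\right) = 398 \left(\left(- \frac{1}{3277}\right) 91 - 3807\right) = 398 \left(- \frac{91}{3277} - 3807\right) = 398 \left(- \frac{12475630}{3277}\right) = - \frac{4965300740}{3277}$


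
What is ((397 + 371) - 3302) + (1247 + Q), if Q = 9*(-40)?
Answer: -1647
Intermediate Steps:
Q = -360
((397 + 371) - 3302) + (1247 + Q) = ((397 + 371) - 3302) + (1247 - 360) = (768 - 3302) + 887 = -2534 + 887 = -1647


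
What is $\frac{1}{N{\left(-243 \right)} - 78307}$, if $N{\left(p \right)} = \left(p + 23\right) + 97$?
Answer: $- \frac{1}{78430} \approx -1.275 \cdot 10^{-5}$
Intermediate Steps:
$N{\left(p \right)} = 120 + p$ ($N{\left(p \right)} = \left(23 + p\right) + 97 = 120 + p$)
$\frac{1}{N{\left(-243 \right)} - 78307} = \frac{1}{\left(120 - 243\right) - 78307} = \frac{1}{-123 - 78307} = \frac{1}{-78430} = - \frac{1}{78430}$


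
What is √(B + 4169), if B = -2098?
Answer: √2071 ≈ 45.508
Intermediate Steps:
√(B + 4169) = √(-2098 + 4169) = √2071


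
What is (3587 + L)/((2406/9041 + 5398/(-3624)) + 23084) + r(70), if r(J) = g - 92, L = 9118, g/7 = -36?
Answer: -129875045550244/378148786541 ≈ -343.45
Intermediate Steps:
g = -252 (g = 7*(-36) = -252)
r(J) = -344 (r(J) = -252 - 92 = -344)
(3587 + L)/((2406/9041 + 5398/(-3624)) + 23084) + r(70) = (3587 + 9118)/((2406/9041 + 5398/(-3624)) + 23084) - 344 = 12705/((2406*(1/9041) + 5398*(-1/3624)) + 23084) - 344 = 12705/((2406/9041 - 2699/1812) + 23084) - 344 = 12705/(-20041987/16382292 + 23084) - 344 = 12705/(378148786541/16382292) - 344 = 12705*(16382292/378148786541) - 344 = 208137019860/378148786541 - 344 = -129875045550244/378148786541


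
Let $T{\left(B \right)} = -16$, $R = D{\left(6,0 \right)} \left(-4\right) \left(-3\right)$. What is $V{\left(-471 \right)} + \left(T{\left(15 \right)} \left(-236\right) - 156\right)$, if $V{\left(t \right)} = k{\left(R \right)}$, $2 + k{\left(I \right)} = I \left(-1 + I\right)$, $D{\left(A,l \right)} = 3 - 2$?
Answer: $3750$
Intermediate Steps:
$D{\left(A,l \right)} = 1$
$R = 12$ ($R = 1 \left(-4\right) \left(-3\right) = \left(-4\right) \left(-3\right) = 12$)
$k{\left(I \right)} = -2 + I \left(-1 + I\right)$
$V{\left(t \right)} = 130$ ($V{\left(t \right)} = -2 + 12^{2} - 12 = -2 + 144 - 12 = 130$)
$V{\left(-471 \right)} + \left(T{\left(15 \right)} \left(-236\right) - 156\right) = 130 - -3620 = 130 + \left(3776 - 156\right) = 130 + 3620 = 3750$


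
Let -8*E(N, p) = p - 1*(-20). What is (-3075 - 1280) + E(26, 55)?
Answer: -34915/8 ≈ -4364.4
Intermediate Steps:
E(N, p) = -5/2 - p/8 (E(N, p) = -(p - 1*(-20))/8 = -(p + 20)/8 = -(20 + p)/8 = -5/2 - p/8)
(-3075 - 1280) + E(26, 55) = (-3075 - 1280) + (-5/2 - ⅛*55) = -4355 + (-5/2 - 55/8) = -4355 - 75/8 = -34915/8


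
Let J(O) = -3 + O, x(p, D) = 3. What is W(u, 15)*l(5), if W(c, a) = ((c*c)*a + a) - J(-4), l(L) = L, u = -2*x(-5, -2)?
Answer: 2810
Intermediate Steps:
u = -6 (u = -2*3 = -6)
W(c, a) = 7 + a + a*c² (W(c, a) = ((c*c)*a + a) - (-3 - 4) = (c²*a + a) - 1*(-7) = (a*c² + a) + 7 = (a + a*c²) + 7 = 7 + a + a*c²)
W(u, 15)*l(5) = (7 + 15 + 15*(-6)²)*5 = (7 + 15 + 15*36)*5 = (7 + 15 + 540)*5 = 562*5 = 2810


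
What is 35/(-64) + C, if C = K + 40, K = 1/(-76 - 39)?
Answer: 290311/7360 ≈ 39.444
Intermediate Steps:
K = -1/115 (K = 1/(-115) = -1/115 ≈ -0.0086956)
C = 4599/115 (C = -1/115 + 40 = 4599/115 ≈ 39.991)
35/(-64) + C = 35/(-64) + 4599/115 = -1/64*35 + 4599/115 = -35/64 + 4599/115 = 290311/7360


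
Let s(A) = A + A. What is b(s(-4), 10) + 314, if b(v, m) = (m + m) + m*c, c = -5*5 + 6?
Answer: 144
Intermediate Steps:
s(A) = 2*A
c = -19 (c = -25 + 6 = -19)
b(v, m) = -17*m (b(v, m) = (m + m) + m*(-19) = 2*m - 19*m = -17*m)
b(s(-4), 10) + 314 = -17*10 + 314 = -170 + 314 = 144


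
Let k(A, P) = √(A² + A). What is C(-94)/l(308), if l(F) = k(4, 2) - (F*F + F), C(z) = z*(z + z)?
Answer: -420469896/2264427391 - 8836*√5/2264427391 ≈ -0.18569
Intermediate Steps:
k(A, P) = √(A + A²)
C(z) = 2*z² (C(z) = z*(2*z) = 2*z²)
l(F) = -F - F² + 2*√5 (l(F) = √(4*(1 + 4)) - (F*F + F) = √(4*5) - (F² + F) = √20 - (F + F²) = 2*√5 + (-F - F²) = -F - F² + 2*√5)
C(-94)/l(308) = (2*(-94)²)/(-1*308 - 1*308² + 2*√5) = (2*8836)/(-308 - 1*94864 + 2*√5) = 17672/(-308 - 94864 + 2*√5) = 17672/(-95172 + 2*√5)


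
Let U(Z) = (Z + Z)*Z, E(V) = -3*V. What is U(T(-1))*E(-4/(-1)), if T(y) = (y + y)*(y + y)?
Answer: -384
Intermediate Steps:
T(y) = 4*y² (T(y) = (2*y)*(2*y) = 4*y²)
U(Z) = 2*Z² (U(Z) = (2*Z)*Z = 2*Z²)
U(T(-1))*E(-4/(-1)) = (2*(4*(-1)²)²)*(-(-12)/(-1)) = (2*(4*1)²)*(-(-12)*(-1)) = (2*4²)*(-3*4) = (2*16)*(-12) = 32*(-12) = -384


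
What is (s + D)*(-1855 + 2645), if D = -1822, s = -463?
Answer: -1805150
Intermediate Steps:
(s + D)*(-1855 + 2645) = (-463 - 1822)*(-1855 + 2645) = -2285*790 = -1805150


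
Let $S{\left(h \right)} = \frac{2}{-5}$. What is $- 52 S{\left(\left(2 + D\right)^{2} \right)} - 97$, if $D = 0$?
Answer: $- \frac{381}{5} \approx -76.2$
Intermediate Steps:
$S{\left(h \right)} = - \frac{2}{5}$ ($S{\left(h \right)} = 2 \left(- \frac{1}{5}\right) = - \frac{2}{5}$)
$- 52 S{\left(\left(2 + D\right)^{2} \right)} - 97 = \left(-52\right) \left(- \frac{2}{5}\right) - 97 = \frac{104}{5} - 97 = - \frac{381}{5}$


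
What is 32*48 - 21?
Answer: 1515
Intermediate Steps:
32*48 - 21 = 1536 - 21 = 1515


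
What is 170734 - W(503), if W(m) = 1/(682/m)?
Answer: 116440085/682 ≈ 1.7073e+5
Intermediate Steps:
W(m) = m/682
170734 - W(503) = 170734 - 503/682 = 116440085/682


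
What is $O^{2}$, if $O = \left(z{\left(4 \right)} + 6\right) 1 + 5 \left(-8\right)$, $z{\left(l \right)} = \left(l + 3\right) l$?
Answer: $36$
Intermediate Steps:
$z{\left(l \right)} = l \left(3 + l\right)$ ($z{\left(l \right)} = \left(3 + l\right) l = l \left(3 + l\right)$)
$O = -6$ ($O = \left(4 \left(3 + 4\right) + 6\right) 1 + 5 \left(-8\right) = \left(4 \cdot 7 + 6\right) 1 - 40 = \left(28 + 6\right) 1 - 40 = 34 \cdot 1 - 40 = 34 - 40 = -6$)
$O^{2} = \left(-6\right)^{2} = 36$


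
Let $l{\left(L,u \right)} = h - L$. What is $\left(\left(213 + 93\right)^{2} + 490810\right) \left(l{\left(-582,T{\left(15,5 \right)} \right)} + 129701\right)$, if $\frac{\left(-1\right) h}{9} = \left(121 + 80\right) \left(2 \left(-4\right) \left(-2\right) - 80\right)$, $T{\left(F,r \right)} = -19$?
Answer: $143808198314$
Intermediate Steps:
$h = 115776$ ($h = - 9 \left(121 + 80\right) \left(2 \left(-4\right) \left(-2\right) - 80\right) = - 9 \cdot 201 \left(\left(-8\right) \left(-2\right) - 80\right) = - 9 \cdot 201 \left(16 - 80\right) = - 9 \cdot 201 \left(-64\right) = \left(-9\right) \left(-12864\right) = 115776$)
$l{\left(L,u \right)} = 115776 - L$
$\left(\left(213 + 93\right)^{2} + 490810\right) \left(l{\left(-582,T{\left(15,5 \right)} \right)} + 129701\right) = \left(\left(213 + 93\right)^{2} + 490810\right) \left(\left(115776 - -582\right) + 129701\right) = \left(306^{2} + 490810\right) \left(\left(115776 + 582\right) + 129701\right) = \left(93636 + 490810\right) \left(116358 + 129701\right) = 584446 \cdot 246059 = 143808198314$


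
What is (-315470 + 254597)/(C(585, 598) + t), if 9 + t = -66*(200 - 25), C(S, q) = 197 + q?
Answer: 20291/3588 ≈ 5.6552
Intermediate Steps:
t = -11559 (t = -9 - 66*(200 - 25) = -9 - 66*175 = -9 - 11550 = -11559)
(-315470 + 254597)/(C(585, 598) + t) = (-315470 + 254597)/((197 + 598) - 11559) = -60873/(795 - 11559) = -60873/(-10764) = -60873*(-1/10764) = 20291/3588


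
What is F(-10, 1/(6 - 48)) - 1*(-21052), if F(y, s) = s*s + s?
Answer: 37135687/1764 ≈ 21052.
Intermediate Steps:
F(y, s) = s + s² (F(y, s) = s² + s = s + s²)
F(-10, 1/(6 - 48)) - 1*(-21052) = (1 + 1/(6 - 48))/(6 - 48) - 1*(-21052) = (1 + 1/(-42))/(-42) + 21052 = -(1 - 1/42)/42 + 21052 = -1/42*41/42 + 21052 = -41/1764 + 21052 = 37135687/1764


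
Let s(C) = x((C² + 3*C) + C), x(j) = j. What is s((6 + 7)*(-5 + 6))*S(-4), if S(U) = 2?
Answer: 442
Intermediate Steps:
s(C) = C² + 4*C (s(C) = (C² + 3*C) + C = C² + 4*C)
s((6 + 7)*(-5 + 6))*S(-4) = (((6 + 7)*(-5 + 6))*(4 + (6 + 7)*(-5 + 6)))*2 = ((13*1)*(4 + 13*1))*2 = (13*(4 + 13))*2 = (13*17)*2 = 221*2 = 442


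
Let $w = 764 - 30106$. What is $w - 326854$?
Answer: $-356196$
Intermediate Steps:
$w = -29342$
$w - 326854 = -29342 - 326854 = -356196$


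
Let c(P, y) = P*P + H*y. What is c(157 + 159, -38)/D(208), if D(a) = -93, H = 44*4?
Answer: -31056/31 ≈ -1001.8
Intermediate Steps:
H = 176
c(P, y) = P² + 176*y (c(P, y) = P*P + 176*y = P² + 176*y)
c(157 + 159, -38)/D(208) = ((157 + 159)² + 176*(-38))/(-93) = (316² - 6688)*(-1/93) = (99856 - 6688)*(-1/93) = 93168*(-1/93) = -31056/31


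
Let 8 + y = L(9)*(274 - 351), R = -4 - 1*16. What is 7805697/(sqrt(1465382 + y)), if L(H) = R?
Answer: 7805697*sqrt(1466914)/1466914 ≈ 6444.8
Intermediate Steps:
R = -20 (R = -4 - 16 = -20)
L(H) = -20
y = 1532 (y = -8 - 20*(274 - 351) = -8 - 20*(-77) = -8 + 1540 = 1532)
7805697/(sqrt(1465382 + y)) = 7805697/(sqrt(1465382 + 1532)) = 7805697/(sqrt(1466914)) = 7805697*(sqrt(1466914)/1466914) = 7805697*sqrt(1466914)/1466914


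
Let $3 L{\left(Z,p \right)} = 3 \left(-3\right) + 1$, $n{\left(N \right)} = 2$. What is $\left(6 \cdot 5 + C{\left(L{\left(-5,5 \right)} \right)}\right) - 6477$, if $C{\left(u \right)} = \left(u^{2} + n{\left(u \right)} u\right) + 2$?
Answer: $- \frac{57989}{9} \approx -6443.2$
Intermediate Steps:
$L{\left(Z,p \right)} = - \frac{8}{3}$ ($L{\left(Z,p \right)} = \frac{3 \left(-3\right) + 1}{3} = \frac{-9 + 1}{3} = \frac{1}{3} \left(-8\right) = - \frac{8}{3}$)
$C{\left(u \right)} = 2 + u^{2} + 2 u$ ($C{\left(u \right)} = \left(u^{2} + 2 u\right) + 2 = 2 + u^{2} + 2 u$)
$\left(6 \cdot 5 + C{\left(L{\left(-5,5 \right)} \right)}\right) - 6477 = \left(6 \cdot 5 + \left(2 + \left(- \frac{8}{3}\right)^{2} + 2 \left(- \frac{8}{3}\right)\right)\right) - 6477 = \left(30 + \left(2 + \frac{64}{9} - \frac{16}{3}\right)\right) - 6477 = \left(30 + \frac{34}{9}\right) - 6477 = \frac{304}{9} - 6477 = - \frac{57989}{9}$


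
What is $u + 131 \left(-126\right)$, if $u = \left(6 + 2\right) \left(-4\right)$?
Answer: $-16538$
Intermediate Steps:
$u = -32$ ($u = 8 \left(-4\right) = -32$)
$u + 131 \left(-126\right) = -32 + 131 \left(-126\right) = -32 - 16506 = -16538$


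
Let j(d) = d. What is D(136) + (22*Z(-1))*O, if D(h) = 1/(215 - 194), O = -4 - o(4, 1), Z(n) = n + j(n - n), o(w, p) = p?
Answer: 2311/21 ≈ 110.05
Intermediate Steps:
Z(n) = n (Z(n) = n + (n - n) = n + 0 = n)
O = -5 (O = -4 - 1*1 = -4 - 1 = -5)
D(h) = 1/21
D(136) + (22*Z(-1))*O = 1/21 + (22*(-1))*(-5) = 1/21 - 22*(-5) = 1/21 + 110 = 2311/21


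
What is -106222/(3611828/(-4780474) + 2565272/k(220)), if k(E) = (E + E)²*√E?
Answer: -59075297403410908722396800000/167255374452612147429489 - 9418574978931430455272720800*√55/167255374452612147429489 ≈ -7.7083e+5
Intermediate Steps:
k(E) = 4*E^(5/2) (k(E) = (2*E)²*√E = (4*E²)*√E = 4*E^(5/2))
-106222/(3611828/(-4780474) + 2565272/k(220)) = -106222/(3611828/(-4780474) + 2565272/((4*220^(5/2)))) = -106222/(3611828*(-1/4780474) + 2565272/((4*(96800*√55)))) = -106222/(-1805914/2390237 + 2565272/((387200*√55))) = -106222/(-1805914/2390237 + 2565272*(√55/21296000)) = -106222/(-1805914/2390237 + 320659*√55/2662000)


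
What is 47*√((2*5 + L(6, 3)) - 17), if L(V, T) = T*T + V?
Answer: 94*√2 ≈ 132.94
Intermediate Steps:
L(V, T) = V + T² (L(V, T) = T² + V = V + T²)
47*√((2*5 + L(6, 3)) - 17) = 47*√((2*5 + (6 + 3²)) - 17) = 47*√((10 + (6 + 9)) - 17) = 47*√((10 + 15) - 17) = 47*√(25 - 17) = 47*√8 = 47*(2*√2) = 94*√2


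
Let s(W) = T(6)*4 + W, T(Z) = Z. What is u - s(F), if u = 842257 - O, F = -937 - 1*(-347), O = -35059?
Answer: 877882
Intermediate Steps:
F = -590 (F = -937 + 347 = -590)
s(W) = 24 + W (s(W) = 6*4 + W = 24 + W)
u = 877316 (u = 842257 - 1*(-35059) = 842257 + 35059 = 877316)
u - s(F) = 877316 - (24 - 590) = 877316 - 1*(-566) = 877316 + 566 = 877882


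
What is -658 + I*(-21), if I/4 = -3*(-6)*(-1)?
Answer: 854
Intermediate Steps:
I = -72 (I = 4*(-3*(-6)*(-1)) = 4*(18*(-1)) = 4*(-18) = -72)
-658 + I*(-21) = -658 - 72*(-21) = -658 + 1512 = 854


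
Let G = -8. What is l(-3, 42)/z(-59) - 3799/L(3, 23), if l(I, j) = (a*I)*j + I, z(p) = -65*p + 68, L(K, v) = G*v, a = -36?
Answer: 5220523/239384 ≈ 21.808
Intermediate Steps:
L(K, v) = -8*v
z(p) = 68 - 65*p
l(I, j) = I - 36*I*j (l(I, j) = (-36*I)*j + I = -36*I*j + I = I - 36*I*j)
l(-3, 42)/z(-59) - 3799/L(3, 23) = (-3*(1 - 36*42))/(68 - 65*(-59)) - 3799/((-8*23)) = (-3*(1 - 1512))/(68 + 3835) - 3799/(-184) = -3*(-1511)/3903 - 3799*(-1/184) = 4533*(1/3903) + 3799/184 = 1511/1301 + 3799/184 = 5220523/239384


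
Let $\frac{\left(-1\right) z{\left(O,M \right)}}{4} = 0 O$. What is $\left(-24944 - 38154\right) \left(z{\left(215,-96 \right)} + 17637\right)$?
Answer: $-1112859426$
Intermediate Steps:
$z{\left(O,M \right)} = 0$ ($z{\left(O,M \right)} = - 4 \cdot 0 O = \left(-4\right) 0 = 0$)
$\left(-24944 - 38154\right) \left(z{\left(215,-96 \right)} + 17637\right) = \left(-24944 - 38154\right) \left(0 + 17637\right) = \left(-63098\right) 17637 = -1112859426$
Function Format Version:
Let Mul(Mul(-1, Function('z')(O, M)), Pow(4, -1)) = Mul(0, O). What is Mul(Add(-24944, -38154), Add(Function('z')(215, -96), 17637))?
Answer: -1112859426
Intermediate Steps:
Function('z')(O, M) = 0 (Function('z')(O, M) = Mul(-4, Mul(0, O)) = Mul(-4, 0) = 0)
Mul(Add(-24944, -38154), Add(Function('z')(215, -96), 17637)) = Mul(Add(-24944, -38154), Add(0, 17637)) = Mul(-63098, 17637) = -1112859426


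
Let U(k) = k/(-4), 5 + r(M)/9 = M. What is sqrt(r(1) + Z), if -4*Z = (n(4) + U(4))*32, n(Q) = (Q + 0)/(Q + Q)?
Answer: 4*I*sqrt(2) ≈ 5.6569*I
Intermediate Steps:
r(M) = -45 + 9*M
n(Q) = 1/2 (n(Q) = Q/((2*Q)) = Q*(1/(2*Q)) = 1/2)
U(k) = -k/4 (U(k) = k*(-1/4) = -k/4)
Z = 4 (Z = -(1/2 - 1/4*4)*32/4 = -(1/2 - 1)*32/4 = -(-1)*32/8 = -1/4*(-16) = 4)
sqrt(r(1) + Z) = sqrt((-45 + 9*1) + 4) = sqrt((-45 + 9) + 4) = sqrt(-36 + 4) = sqrt(-32) = 4*I*sqrt(2)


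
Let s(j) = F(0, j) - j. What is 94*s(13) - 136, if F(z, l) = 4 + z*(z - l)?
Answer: -982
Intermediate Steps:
s(j) = 4 - j (s(j) = (4 + 0**2 - 1*j*0) - j = (4 + 0 + 0) - j = 4 - j)
94*s(13) - 136 = 94*(4 - 1*13) - 136 = 94*(4 - 13) - 136 = 94*(-9) - 136 = -846 - 136 = -982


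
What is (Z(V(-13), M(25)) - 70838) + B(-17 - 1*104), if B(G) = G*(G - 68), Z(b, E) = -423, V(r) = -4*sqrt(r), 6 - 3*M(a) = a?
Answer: -48392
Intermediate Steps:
M(a) = 2 - a/3
B(G) = G*(-68 + G)
(Z(V(-13), M(25)) - 70838) + B(-17 - 1*104) = (-423 - 70838) + (-17 - 1*104)*(-68 + (-17 - 1*104)) = -71261 + (-17 - 104)*(-68 + (-17 - 104)) = -71261 - 121*(-68 - 121) = -71261 - 121*(-189) = -71261 + 22869 = -48392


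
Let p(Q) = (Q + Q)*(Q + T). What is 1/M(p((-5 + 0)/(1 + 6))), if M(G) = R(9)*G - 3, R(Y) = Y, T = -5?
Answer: 49/3453 ≈ 0.014191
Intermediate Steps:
p(Q) = 2*Q*(-5 + Q) (p(Q) = (Q + Q)*(Q - 5) = (2*Q)*(-5 + Q) = 2*Q*(-5 + Q))
M(G) = -3 + 9*G (M(G) = 9*G - 3 = -3 + 9*G)
1/M(p((-5 + 0)/(1 + 6))) = 1/(-3 + 9*(2*((-5 + 0)/(1 + 6))*(-5 + (-5 + 0)/(1 + 6)))) = 1/(-3 + 9*(2*(-5/7)*(-5 - 5/7))) = 1/(-3 + 9*(2*(-5/7)*(-40/7))) = 1/(-3 + 9*(400/49)) = 1/(-3 + 3600/49) = 1/(3453/49) = 49/3453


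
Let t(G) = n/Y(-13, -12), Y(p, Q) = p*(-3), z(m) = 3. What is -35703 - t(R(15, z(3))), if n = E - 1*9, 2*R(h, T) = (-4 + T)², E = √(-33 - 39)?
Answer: -464136/13 - 2*I*√2/13 ≈ -35703.0 - 0.21757*I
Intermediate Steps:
E = 6*I*√2 (E = √(-72) = 6*I*√2 ≈ 8.4853*I)
Y(p, Q) = -3*p
R(h, T) = (-4 + T)²/2
n = -9 + 6*I*√2 (n = 6*I*√2 - 1*9 = 6*I*√2 - 9 = -9 + 6*I*√2 ≈ -9.0 + 8.4853*I)
t(G) = -3/13 + 2*I*√2/13 (t(G) = (-9 + 6*I*√2)/((-3*(-13))) = (-9 + 6*I*√2)/39 = (-9 + 6*I*√2)*(1/39) = -3/13 + 2*I*√2/13)
-35703 - t(R(15, z(3))) = -35703 - (-3/13 + 2*I*√2/13) = -35703 + (3/13 - 2*I*√2/13) = -464136/13 - 2*I*√2/13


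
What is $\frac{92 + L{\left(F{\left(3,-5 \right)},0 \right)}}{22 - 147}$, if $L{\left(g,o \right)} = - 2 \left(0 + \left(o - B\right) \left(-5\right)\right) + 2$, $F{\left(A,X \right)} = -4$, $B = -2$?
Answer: $- \frac{114}{125} \approx -0.912$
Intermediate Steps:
$L{\left(g,o \right)} = 22 + 10 o$ ($L{\left(g,o \right)} = - 2 \left(0 + \left(o - -2\right) \left(-5\right)\right) + 2 = - 2 \left(0 + \left(o + 2\right) \left(-5\right)\right) + 2 = - 2 \left(0 + \left(2 + o\right) \left(-5\right)\right) + 2 = - 2 \left(0 - \left(10 + 5 o\right)\right) + 2 = - 2 \left(-10 - 5 o\right) + 2 = \left(20 + 10 o\right) + 2 = 22 + 10 o$)
$\frac{92 + L{\left(F{\left(3,-5 \right)},0 \right)}}{22 - 147} = \frac{92 + \left(22 + 10 \cdot 0\right)}{22 - 147} = \frac{92 + \left(22 + 0\right)}{-125} = \left(92 + 22\right) \left(- \frac{1}{125}\right) = 114 \left(- \frac{1}{125}\right) = - \frac{114}{125}$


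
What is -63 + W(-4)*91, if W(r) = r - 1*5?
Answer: -882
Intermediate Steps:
W(r) = -5 + r (W(r) = r - 5 = -5 + r)
-63 + W(-4)*91 = -63 + (-5 - 4)*91 = -63 - 9*91 = -63 - 819 = -882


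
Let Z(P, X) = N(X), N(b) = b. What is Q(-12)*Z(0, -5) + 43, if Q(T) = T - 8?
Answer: 143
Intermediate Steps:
Z(P, X) = X
Q(T) = -8 + T
Q(-12)*Z(0, -5) + 43 = (-8 - 12)*(-5) + 43 = -20*(-5) + 43 = 100 + 43 = 143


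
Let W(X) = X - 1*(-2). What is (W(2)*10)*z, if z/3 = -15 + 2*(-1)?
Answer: -2040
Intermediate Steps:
W(X) = 2 + X (W(X) = X + 2 = 2 + X)
z = -51 (z = 3*(-15 + 2*(-1)) = 3*(-15 - 2) = 3*(-17) = -51)
(W(2)*10)*z = ((2 + 2)*10)*(-51) = (4*10)*(-51) = 40*(-51) = -2040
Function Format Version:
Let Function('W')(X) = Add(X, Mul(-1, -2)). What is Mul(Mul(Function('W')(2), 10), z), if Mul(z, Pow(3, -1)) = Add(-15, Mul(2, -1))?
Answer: -2040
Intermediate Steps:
Function('W')(X) = Add(2, X) (Function('W')(X) = Add(X, 2) = Add(2, X))
z = -51 (z = Mul(3, Add(-15, Mul(2, -1))) = Mul(3, Add(-15, -2)) = Mul(3, -17) = -51)
Mul(Mul(Function('W')(2), 10), z) = Mul(Mul(Add(2, 2), 10), -51) = Mul(Mul(4, 10), -51) = Mul(40, -51) = -2040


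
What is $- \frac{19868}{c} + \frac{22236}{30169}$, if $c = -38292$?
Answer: $\frac{362714651}{288807837} \approx 1.2559$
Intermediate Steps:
$- \frac{19868}{c} + \frac{22236}{30169} = - \frac{19868}{-38292} + \frac{22236}{30169} = \left(-19868\right) \left(- \frac{1}{38292}\right) + 22236 \cdot \frac{1}{30169} = \frac{4967}{9573} + \frac{22236}{30169} = \frac{362714651}{288807837}$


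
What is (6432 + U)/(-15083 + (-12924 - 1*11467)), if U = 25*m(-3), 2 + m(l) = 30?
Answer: -3566/19737 ≈ -0.18068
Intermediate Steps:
m(l) = 28 (m(l) = -2 + 30 = 28)
U = 700 (U = 25*28 = 700)
(6432 + U)/(-15083 + (-12924 - 1*11467)) = (6432 + 700)/(-15083 + (-12924 - 1*11467)) = 7132/(-15083 + (-12924 - 11467)) = 7132/(-15083 - 24391) = 7132/(-39474) = 7132*(-1/39474) = -3566/19737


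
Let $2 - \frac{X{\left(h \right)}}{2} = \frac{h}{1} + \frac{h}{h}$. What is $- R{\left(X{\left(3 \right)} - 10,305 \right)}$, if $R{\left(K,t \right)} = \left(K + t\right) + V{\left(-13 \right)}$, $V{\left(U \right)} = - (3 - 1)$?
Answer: $-289$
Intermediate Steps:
$X{\left(h \right)} = 2 - 2 h$ ($X{\left(h \right)} = 4 - 2 \left(\frac{h}{1} + \frac{h}{h}\right) = 4 - 2 \left(h 1 + 1\right) = 4 - 2 \left(h + 1\right) = 4 - 2 \left(1 + h\right) = 4 - \left(2 + 2 h\right) = 2 - 2 h$)
$V{\left(U \right)} = -2$ ($V{\left(U \right)} = \left(-1\right) 2 = -2$)
$R{\left(K,t \right)} = -2 + K + t$ ($R{\left(K,t \right)} = \left(K + t\right) - 2 = -2 + K + t$)
$- R{\left(X{\left(3 \right)} - 10,305 \right)} = - (-2 + \left(\left(2 - 6\right) - 10\right) + 305) = - (-2 - 14 + 305) = \left(-1\right) 289 = -289$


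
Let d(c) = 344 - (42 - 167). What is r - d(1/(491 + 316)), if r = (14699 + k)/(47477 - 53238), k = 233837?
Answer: -2950445/5761 ≈ -512.14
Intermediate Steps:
d(c) = 469 (d(c) = 344 - 1*(-125) = 344 + 125 = 469)
r = -248536/5761 (r = (14699 + 233837)/(47477 - 53238) = 248536/(-5761) = 248536*(-1/5761) = -248536/5761 ≈ -43.141)
r - d(1/(491 + 316)) = -248536/5761 - 1*469 = -248536/5761 - 469 = -2950445/5761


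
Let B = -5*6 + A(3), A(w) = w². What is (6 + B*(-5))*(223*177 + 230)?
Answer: 4406811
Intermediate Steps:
B = -21 (B = -5*6 + 3² = -30 + 9 = -21)
(6 + B*(-5))*(223*177 + 230) = (6 - 21*(-5))*(223*177 + 230) = (6 + 105)*(39471 + 230) = 111*39701 = 4406811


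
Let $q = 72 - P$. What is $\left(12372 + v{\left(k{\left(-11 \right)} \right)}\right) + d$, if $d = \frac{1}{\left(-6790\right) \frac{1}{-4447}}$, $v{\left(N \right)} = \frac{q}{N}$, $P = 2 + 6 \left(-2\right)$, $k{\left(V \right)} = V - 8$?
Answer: $\frac{1595639433}{129010} \approx 12368.0$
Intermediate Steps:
$k{\left(V \right)} = -8 + V$
$P = -10$ ($P = 2 - 12 = -10$)
$q = 82$ ($q = 72 - -10 = 72 + 10 = 82$)
$v{\left(N \right)} = \frac{82}{N}$
$d = \frac{4447}{6790}$ ($d = \frac{1}{\left(-6790\right) \left(- \frac{1}{4447}\right)} = \frac{1}{\frac{6790}{4447}} = \frac{4447}{6790} \approx 0.65493$)
$\left(12372 + v{\left(k{\left(-11 \right)} \right)}\right) + d = \left(12372 + \frac{82}{-8 - 11}\right) + \frac{4447}{6790} = \left(12372 + \frac{82}{-19}\right) + \frac{4447}{6790} = \left(12372 + 82 \left(- \frac{1}{19}\right)\right) + \frac{4447}{6790} = \left(12372 - \frac{82}{19}\right) + \frac{4447}{6790} = \frac{234986}{19} + \frac{4447}{6790} = \frac{1595639433}{129010}$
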